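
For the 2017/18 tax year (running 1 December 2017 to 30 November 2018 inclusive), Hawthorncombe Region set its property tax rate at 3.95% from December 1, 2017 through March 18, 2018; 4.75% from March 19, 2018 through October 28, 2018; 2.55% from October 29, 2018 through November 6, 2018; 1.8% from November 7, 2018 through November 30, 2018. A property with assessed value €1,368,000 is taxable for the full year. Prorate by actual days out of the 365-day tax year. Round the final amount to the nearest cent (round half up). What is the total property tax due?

December 1, 2017 – March 18, 2018: 108 days at 3.95% → €1,368,000 × 3.95% × 108/365 = €15,988.7342
March 19 – October 28, 2018: 224 days at 4.75% → €1,368,000 × 4.75% × 224/365 = €39,878.1370
October 29 – November 6, 2018: 9 days at 2.55% → €1,368,000 × 2.55% × 9/365 = €860.1534
November 7 – November 30, 2018: 24 days at 1.8% → €1,368,000 × 1.8% × 24/365 = €1,619.1123
Total = €58,346.1370

€58,346.14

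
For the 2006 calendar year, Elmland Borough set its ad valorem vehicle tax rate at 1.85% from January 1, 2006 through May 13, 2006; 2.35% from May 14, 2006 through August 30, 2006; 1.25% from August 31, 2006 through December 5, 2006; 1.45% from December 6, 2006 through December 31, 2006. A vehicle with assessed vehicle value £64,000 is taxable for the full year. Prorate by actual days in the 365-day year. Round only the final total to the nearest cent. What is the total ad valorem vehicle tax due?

£1,159.28

January 1 – May 13, 2006: 133 days at 1.85% → £64,000 × 1.85% × 133/365 = £431.4301
May 14 – August 30, 2006: 109 days at 2.35% → £64,000 × 2.35% × 109/365 = £449.1397
August 31 – December 5, 2006: 97 days at 1.25% → £64,000 × 1.25% × 97/365 = £212.6027
December 6 – December 31, 2006: 26 days at 1.45% → £64,000 × 1.45% × 26/365 = £66.1041
Total = £1,159.2767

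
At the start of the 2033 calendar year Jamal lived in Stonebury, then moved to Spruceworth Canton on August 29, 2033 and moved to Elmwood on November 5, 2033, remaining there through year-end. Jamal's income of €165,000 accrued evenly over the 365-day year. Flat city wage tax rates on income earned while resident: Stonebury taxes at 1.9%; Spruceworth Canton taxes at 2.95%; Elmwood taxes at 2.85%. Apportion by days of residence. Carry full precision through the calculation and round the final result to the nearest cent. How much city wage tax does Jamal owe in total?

€3,702.55

Stonebury, January 1 – August 28, 2033: 240 days → €165,000 × 1.9% × 240/365 = €2,061.3699
Spruceworth Canton, August 29 – November 4, 2033: 68 days → €165,000 × 2.95% × 68/365 = €906.8219
Elmwood, November 5 – December 31, 2033: 57 days → €165,000 × 2.85% × 57/365 = €734.3630
Total = €3,702.5548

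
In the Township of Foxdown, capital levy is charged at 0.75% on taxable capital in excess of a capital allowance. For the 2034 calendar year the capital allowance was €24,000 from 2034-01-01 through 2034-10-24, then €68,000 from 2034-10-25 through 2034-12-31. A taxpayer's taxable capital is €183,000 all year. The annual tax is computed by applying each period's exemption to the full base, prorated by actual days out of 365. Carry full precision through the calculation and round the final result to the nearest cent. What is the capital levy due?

2034-01-01 to 2034-10-24: 297 days, exemption €24,000 → (€183,000 − €24,000) × 0.75% × 297/365 = €970.3356
2034-10-25 to 2034-12-31: 68 days, exemption €68,000 → (€183,000 − €68,000) × 0.75% × 68/365 = €160.6849
Total = €1,131.0205

€1,131.02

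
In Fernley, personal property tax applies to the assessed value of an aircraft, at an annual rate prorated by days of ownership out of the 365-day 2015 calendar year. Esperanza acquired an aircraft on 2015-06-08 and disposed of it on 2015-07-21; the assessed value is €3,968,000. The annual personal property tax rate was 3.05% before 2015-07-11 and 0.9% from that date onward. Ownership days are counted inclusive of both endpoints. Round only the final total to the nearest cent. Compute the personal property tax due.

2015-06-08 to 2015-07-10: 33 days at 3.05% → €3,968,000 × 3.05% × 33/365 = €10,941.8959
2015-07-11 to 2015-07-21: 11 days at 0.9% → €3,968,000 × 0.9% × 11/365 = €1,076.2521
Total = €12,018.1479

€12,018.15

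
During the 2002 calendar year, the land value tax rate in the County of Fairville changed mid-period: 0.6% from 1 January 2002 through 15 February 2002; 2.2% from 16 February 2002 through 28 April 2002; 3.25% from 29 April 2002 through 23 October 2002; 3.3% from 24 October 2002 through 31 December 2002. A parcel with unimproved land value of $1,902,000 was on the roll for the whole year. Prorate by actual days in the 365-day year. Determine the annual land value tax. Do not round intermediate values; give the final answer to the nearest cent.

1 January – 15 February 2002: 46 days at 0.6% → $1,902,000 × 0.6% × 46/365 = $1,438.2247
16 February – 28 April 2002: 72 days at 2.2% → $1,902,000 × 2.2% × 72/365 = $8,254.1589
29 April – 23 October 2002: 178 days at 3.25% → $1,902,000 × 3.25% × 178/365 = $30,145.3973
24 October – 31 December 2002: 69 days at 3.3% → $1,902,000 × 3.3% × 69/365 = $11,865.3534
Total = $51,703.1342

$51,703.13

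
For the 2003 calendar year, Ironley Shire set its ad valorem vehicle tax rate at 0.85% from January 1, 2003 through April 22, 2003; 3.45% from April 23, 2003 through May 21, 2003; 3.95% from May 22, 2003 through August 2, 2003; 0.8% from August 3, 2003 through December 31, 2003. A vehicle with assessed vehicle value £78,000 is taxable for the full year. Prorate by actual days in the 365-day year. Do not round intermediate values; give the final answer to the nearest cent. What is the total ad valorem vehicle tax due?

January 1 – April 22, 2003: 112 days at 0.85% → £78,000 × 0.85% × 112/365 = £203.4411
April 23 – May 21, 2003: 29 days at 3.45% → £78,000 × 3.45% × 29/365 = £213.8055
May 22 – August 2, 2003: 73 days at 3.95% → £78,000 × 3.95% × 73/365 = £616.2000
August 3 – December 31, 2003: 151 days at 0.8% → £78,000 × 0.8% × 151/365 = £258.1479
Total = £1,291.5945

£1,291.59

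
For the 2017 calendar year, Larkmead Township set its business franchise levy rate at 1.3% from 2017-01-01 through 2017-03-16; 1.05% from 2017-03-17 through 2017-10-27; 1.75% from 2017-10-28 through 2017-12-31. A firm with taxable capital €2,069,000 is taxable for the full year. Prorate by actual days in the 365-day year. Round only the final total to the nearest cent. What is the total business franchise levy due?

€25,366.51

2017-01-01 to 2017-03-16: 75 days at 1.3% → €2,069,000 × 1.3% × 75/365 = €5,526.7808
2017-03-17 to 2017-10-27: 225 days at 1.05% → €2,069,000 × 1.05% × 225/365 = €13,391.8151
2017-10-28 to 2017-12-31: 65 days at 1.75% → €2,069,000 × 1.75% × 65/365 = €6,447.9110
Total = €25,366.5068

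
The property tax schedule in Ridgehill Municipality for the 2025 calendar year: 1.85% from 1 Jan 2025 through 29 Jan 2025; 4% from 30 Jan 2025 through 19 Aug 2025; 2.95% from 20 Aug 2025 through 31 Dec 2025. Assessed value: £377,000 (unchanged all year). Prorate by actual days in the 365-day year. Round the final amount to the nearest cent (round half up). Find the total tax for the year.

1 Jan – 29 Jan 2025: 29 days at 1.85% → £377,000 × 1.85% × 29/365 = £554.1384
30 Jan – 19 Aug 2025: 202 days at 4% → £377,000 × 4% × 202/365 = £8,345.6438
20 Aug – 31 Dec 2025: 134 days at 2.95% → £377,000 × 2.95% × 134/365 = £4,082.9616
Total = £12,982.7438

£12,982.74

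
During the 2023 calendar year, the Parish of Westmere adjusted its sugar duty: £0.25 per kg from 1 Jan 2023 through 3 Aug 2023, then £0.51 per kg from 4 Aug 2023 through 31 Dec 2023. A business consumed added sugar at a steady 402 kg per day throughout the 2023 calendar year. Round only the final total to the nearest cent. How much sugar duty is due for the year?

£52,360.50

1 Jan – 3 Aug 2023: 215 days × 402 kg/day = 86,430 kg at £0.25/kg → £21,607.50
4 Aug – 31 Dec 2023: 150 days × 402 kg/day = 60,300 kg at £0.51/kg → £30,753.00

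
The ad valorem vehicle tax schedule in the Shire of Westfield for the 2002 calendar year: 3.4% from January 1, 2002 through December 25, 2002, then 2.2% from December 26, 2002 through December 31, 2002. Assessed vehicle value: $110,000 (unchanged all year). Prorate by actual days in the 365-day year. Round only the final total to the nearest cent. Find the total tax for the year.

$3,718.30

January 1 – December 25, 2002: 359 days at 3.4% → $110,000 × 3.4% × 359/365 = $3,678.5205
December 26 – December 31, 2002: 6 days at 2.2% → $110,000 × 2.2% × 6/365 = $39.7808
Total = $3,718.3014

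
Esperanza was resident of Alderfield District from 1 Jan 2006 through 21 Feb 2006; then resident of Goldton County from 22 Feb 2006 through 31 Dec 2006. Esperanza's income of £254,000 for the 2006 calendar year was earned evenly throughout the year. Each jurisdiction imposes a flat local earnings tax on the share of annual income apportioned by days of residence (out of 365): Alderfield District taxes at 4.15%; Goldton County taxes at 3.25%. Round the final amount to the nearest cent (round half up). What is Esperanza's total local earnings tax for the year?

£8,580.68

Alderfield District, 1 Jan – 21 Feb 2006: 52 days → £254,000 × 4.15% × 52/365 = £1,501.7315
Goldton County, 22 Feb – 31 Dec 2006: 313 days → £254,000 × 3.25% × 313/365 = £7,078.9452
Total = £8,580.6767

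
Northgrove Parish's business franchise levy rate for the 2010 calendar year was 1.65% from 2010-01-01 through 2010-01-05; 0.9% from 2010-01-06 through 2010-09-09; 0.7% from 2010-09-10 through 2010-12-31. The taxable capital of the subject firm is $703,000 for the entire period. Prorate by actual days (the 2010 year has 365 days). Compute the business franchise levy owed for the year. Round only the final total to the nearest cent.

2010-01-01 to 2010-01-05: 5 days at 1.65% → $703,000 × 1.65% × 5/365 = $158.8973
2010-01-06 to 2010-09-09: 247 days at 0.9% → $703,000 × 0.9% × 247/365 = $4,281.5589
2010-09-10 to 2010-12-31: 113 days at 0.7% → $703,000 × 0.7% × 113/365 = $1,523.4877
Total = $5,963.9438

$5,963.94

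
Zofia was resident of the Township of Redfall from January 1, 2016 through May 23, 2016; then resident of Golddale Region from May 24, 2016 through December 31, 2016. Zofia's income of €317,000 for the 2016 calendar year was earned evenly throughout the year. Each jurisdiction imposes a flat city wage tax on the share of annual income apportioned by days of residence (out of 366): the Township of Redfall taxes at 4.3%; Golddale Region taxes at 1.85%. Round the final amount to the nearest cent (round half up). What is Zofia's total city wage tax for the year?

€8,920.17

The Township of Redfall, January 1 – May 23, 2016: 144 days → €317,000 × 4.3% × 144/366 = €5,363.0164
Golddale Region, May 24 – December 31, 2016: 222 days → €317,000 × 1.85% × 222/366 = €3,557.1557
Total = €8,920.1721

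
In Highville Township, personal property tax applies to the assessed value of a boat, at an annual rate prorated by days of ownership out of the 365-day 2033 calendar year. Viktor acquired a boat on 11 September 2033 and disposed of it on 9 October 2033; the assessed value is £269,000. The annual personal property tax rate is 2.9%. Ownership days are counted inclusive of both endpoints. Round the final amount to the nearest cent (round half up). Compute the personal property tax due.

£619.81

Days held (11 September – 9 October 2033): 29 out of 365
Tax = £269,000 × 2.9% × 29/365 = £619.8055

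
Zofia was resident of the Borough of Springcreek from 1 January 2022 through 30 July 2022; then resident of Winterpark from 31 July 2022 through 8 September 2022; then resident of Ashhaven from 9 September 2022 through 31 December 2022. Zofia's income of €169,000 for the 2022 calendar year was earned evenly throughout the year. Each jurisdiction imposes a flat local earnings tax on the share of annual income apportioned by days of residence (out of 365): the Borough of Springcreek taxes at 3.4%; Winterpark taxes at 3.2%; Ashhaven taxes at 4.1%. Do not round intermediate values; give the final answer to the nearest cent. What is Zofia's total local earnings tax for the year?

The Borough of Springcreek, 1 January – 30 July 2022: 211 days → €169,000 × 3.4% × 211/365 = €3,321.6603
Winterpark, 31 July – 8 September 2022: 40 days → €169,000 × 3.2% × 40/365 = €592.6575
Ashhaven, 9 September – 31 December 2022: 114 days → €169,000 × 4.1% × 114/365 = €2,164.1260
Total = €6,078.4438

€6,078.44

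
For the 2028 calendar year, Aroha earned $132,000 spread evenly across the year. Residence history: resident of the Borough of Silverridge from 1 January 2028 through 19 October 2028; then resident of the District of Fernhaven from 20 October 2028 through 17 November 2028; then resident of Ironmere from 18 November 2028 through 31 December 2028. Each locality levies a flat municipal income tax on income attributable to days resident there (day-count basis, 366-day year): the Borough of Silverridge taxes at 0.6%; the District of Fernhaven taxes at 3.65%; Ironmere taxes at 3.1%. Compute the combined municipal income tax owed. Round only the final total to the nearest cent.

The Borough of Silverridge, 1 January – 19 October 2028: 293 days → $132,000 × 0.6% × 293/366 = $634.0328
The District of Fernhaven, 20 October – 17 November 2028: 29 days → $132,000 × 3.65% × 29/366 = $381.7541
Ironmere, 18 November – 31 December 2028: 44 days → $132,000 × 3.1% × 44/366 = $491.9344
Total = $1,507.7213

$1,507.72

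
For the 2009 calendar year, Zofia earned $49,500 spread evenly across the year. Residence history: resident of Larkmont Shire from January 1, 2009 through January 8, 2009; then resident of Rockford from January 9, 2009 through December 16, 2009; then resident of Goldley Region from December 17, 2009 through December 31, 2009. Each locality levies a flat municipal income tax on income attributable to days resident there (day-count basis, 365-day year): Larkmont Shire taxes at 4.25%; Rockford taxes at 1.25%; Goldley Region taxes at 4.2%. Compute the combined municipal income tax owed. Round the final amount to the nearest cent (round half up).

Larkmont Shire, January 1 – January 8, 2009: 8 days → $49,500 × 4.25% × 8/365 = $46.1096
Rockford, January 9 – December 16, 2009: 342 days → $49,500 × 1.25% × 342/365 = $579.7603
Goldley Region, December 17 – December 31, 2009: 15 days → $49,500 × 4.2% × 15/365 = $85.4384
Total = $711.3082

$711.31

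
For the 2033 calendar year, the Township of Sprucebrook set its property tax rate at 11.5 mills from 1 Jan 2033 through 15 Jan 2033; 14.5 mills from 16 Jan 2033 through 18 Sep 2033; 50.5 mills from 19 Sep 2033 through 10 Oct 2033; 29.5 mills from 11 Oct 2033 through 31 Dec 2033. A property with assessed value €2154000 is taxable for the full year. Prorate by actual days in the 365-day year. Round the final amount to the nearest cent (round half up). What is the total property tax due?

1 Jan – 15 Jan 2033: 15 days at 11.5 mills → €2154000 × 1.15% × 15/365 = €1017.9863
16 Jan – 18 Sep 2033: 246 days at 14.5 mills → €2154000 × 1.45% × 246/365 = €21050.1863
19 Sep – 10 Oct 2033: 22 days at 50.5 mills → €2154000 × 5.05% × 22/365 = €6556.4219
11 Oct – 31 Dec 2033: 82 days at 29.5 mills → €2154000 × 2.95% × 82/365 = €14275.4137
Total = €42900.0082

€42900.01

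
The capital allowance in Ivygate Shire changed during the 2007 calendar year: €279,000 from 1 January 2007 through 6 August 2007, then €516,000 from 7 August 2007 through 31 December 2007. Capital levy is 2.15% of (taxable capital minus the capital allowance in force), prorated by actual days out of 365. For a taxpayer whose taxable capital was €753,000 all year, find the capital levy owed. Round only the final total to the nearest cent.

€8,138.84

1 January – 6 August 2007: 218 days, exemption €279,000 → (€753,000 − €279,000) × 2.15% × 218/365 = €6,086.6795
7 August – 31 December 2007: 147 days, exemption €516,000 → (€753,000 − €516,000) × 2.15% × 147/365 = €2,052.1603
Total = €8,138.8397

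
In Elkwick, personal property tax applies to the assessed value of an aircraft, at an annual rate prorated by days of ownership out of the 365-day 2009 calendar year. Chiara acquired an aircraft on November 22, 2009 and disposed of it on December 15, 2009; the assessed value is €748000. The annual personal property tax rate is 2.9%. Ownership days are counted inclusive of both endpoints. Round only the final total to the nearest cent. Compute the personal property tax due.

Days held (November 22 – December 15, 2009): 24 out of 365
Tax = €748000 × 2.9% × 24/365 = €1426.3233

€1426.32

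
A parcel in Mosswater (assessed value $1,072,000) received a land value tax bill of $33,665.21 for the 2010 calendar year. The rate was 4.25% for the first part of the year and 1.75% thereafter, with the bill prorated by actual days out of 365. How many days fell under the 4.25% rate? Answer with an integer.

203 days

Let d = days at the first rate; then 365 − d days at the second rate.
$1,072,000 × [4.25%·d + 1.75%·(365−d)] / 365 = $33,665.21
Solving gives d = 203, so the new rate took effect on July 23, 2010.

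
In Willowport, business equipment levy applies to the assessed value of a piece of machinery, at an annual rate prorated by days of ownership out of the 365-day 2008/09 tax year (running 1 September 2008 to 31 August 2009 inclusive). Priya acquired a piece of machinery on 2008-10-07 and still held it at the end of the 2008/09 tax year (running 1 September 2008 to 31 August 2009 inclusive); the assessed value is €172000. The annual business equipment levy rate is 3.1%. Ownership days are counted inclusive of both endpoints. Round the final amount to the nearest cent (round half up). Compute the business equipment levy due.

€4806.10

Days held (2008-10-07 to 2009-08-31): 329 out of 365
Tax = €172000 × 3.1% × 329/365 = €4806.1041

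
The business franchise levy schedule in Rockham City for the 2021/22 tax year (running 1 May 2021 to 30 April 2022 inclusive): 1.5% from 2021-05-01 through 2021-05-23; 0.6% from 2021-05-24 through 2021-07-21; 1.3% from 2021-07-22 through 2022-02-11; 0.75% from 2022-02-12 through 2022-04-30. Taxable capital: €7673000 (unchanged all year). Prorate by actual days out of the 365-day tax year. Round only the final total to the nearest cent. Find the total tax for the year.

€83015.55

2021-05-01 to 2021-05-23: 23 days at 1.5% → €7673000 × 1.5% × 23/365 = €7252.5616
2021-05-24 to 2021-07-21: 59 days at 0.6% → €7673000 × 0.6% × 59/365 = €7441.7589
2021-07-22 to 2022-02-11: 205 days at 1.3% → €7673000 × 1.3% × 205/365 = €56023.4110
2022-02-12 to 2022-04-30: 78 days at 0.75% → €7673000 × 0.75% × 78/365 = €12297.8219
Total = €83015.5534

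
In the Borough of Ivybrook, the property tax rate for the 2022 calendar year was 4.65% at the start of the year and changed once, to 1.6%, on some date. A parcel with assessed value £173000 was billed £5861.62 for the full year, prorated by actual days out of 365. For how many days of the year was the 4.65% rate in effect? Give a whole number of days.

Let d = days at the first rate; then 365 − d days at the second rate.
£173000 × [4.65%·d + 1.6%·(365−d)] / 365 = £5861.62
Solving gives d = 214, so the new rate took effect on August 3, 2022.

214 days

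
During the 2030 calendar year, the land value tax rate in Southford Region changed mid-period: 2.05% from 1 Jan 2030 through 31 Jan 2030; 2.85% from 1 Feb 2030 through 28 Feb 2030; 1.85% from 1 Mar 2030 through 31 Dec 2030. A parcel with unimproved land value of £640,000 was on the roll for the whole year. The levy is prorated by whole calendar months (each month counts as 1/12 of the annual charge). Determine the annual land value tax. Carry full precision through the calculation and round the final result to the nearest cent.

1 Jan – 31 Jan 2030: 1 month at 2.05% → £640,000 × 2.05% × 1/12 = £1,093.3333
1 Feb – 28 Feb 2030: 1 month at 2.85% → £640,000 × 2.85% × 1/12 = £1,520.0000
1 Mar – 31 Dec 2030: 10 months at 1.85% → £640,000 × 1.85% × 10/12 = £9,866.6667
Total = £12,480.0000

£12,480.00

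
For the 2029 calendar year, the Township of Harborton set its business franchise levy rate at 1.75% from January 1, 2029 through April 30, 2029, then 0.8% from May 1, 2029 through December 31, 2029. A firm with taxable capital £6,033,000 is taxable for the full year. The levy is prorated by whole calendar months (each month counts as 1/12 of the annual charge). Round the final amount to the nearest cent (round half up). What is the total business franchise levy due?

£67,368.50

January 1 – April 30, 2029: 4 months at 1.75% → £6,033,000 × 1.75% × 4/12 = £35,192.5000
May 1 – December 31, 2029: 8 months at 0.8% → £6,033,000 × 0.8% × 8/12 = £32,176.0000
Total = £67,368.5000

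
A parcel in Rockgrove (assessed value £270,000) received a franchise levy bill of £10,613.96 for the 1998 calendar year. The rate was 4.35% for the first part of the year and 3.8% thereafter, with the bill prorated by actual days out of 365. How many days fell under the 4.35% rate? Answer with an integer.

Let d = days at the first rate; then 365 − d days at the second rate.
£270,000 × [4.35%·d + 3.8%·(365−d)] / 365 = £10,613.96
Solving gives d = 87, so the new rate took effect on 29 Mar 1998.

87 days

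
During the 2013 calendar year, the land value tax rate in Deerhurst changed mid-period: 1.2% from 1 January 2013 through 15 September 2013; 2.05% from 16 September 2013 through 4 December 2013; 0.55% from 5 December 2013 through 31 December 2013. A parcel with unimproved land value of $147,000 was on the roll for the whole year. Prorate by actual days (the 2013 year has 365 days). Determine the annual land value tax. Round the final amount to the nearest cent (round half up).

$1,967.18

1 January – 15 September 2013: 258 days at 1.2% → $147,000 × 1.2% × 258/365 = $1,246.8822
16 September – 4 December 2013: 80 days at 2.05% → $147,000 × 2.05% × 80/365 = $660.4932
5 December – 31 December 2013: 27 days at 0.55% → $147,000 × 0.55% × 27/365 = $59.8068
Total = $1,967.1822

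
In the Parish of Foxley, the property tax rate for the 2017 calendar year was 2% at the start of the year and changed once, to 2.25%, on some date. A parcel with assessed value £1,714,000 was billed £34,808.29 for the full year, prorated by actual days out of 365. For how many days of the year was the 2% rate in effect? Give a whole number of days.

Let d = days at the first rate; then 365 − d days at the second rate.
£1,714,000 × [2%·d + 2.25%·(365−d)] / 365 = £34,808.29
Solving gives d = 320, so the new rate took effect on 17 Nov 2017.

320 days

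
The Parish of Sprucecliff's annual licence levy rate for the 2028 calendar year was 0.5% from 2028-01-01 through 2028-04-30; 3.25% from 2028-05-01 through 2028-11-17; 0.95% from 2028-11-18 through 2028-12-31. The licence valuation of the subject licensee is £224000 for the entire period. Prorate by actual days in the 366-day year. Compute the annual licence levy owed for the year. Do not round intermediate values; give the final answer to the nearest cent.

£4624.13

2028-01-01 to 2028-04-30: 121 days at 0.5% → £224000 × 0.5% × 121/366 = £370.2732
2028-05-01 to 2028-11-17: 201 days at 3.25% → £224000 × 3.25% × 201/366 = £3998.0328
2028-11-18 to 2028-12-31: 44 days at 0.95% → £224000 × 0.95% × 44/366 = £255.8251
Total = £4624.1311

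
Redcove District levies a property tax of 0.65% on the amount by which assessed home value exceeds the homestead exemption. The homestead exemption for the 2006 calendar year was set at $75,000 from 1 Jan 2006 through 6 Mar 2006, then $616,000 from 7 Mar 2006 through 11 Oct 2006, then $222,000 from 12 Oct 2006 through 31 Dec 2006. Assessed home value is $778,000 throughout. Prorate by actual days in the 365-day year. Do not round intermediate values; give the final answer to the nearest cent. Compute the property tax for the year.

$2,247.56

1 Jan – 6 Mar 2006: 65 days, exemption $75,000 → ($778,000 − $75,000) × 0.65% × 65/365 = $813.7466
7 Mar – 11 Oct 2006: 219 days, exemption $616,000 → ($778,000 − $616,000) × 0.65% × 219/365 = $631.8000
12 Oct – 31 Dec 2006: 81 days, exemption $222,000 → ($778,000 − $222,000) × 0.65% × 81/365 = $802.0110
Total = $2,247.5575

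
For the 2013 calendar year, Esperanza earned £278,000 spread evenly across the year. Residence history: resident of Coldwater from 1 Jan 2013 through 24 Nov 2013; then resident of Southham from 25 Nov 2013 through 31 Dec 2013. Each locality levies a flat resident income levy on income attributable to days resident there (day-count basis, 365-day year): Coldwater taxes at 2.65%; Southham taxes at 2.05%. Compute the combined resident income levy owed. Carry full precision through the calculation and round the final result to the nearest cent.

Coldwater, 1 Jan – 24 Nov 2013: 328 days → £278,000 × 2.65% × 328/365 = £6,620.2082
Southham, 25 Nov – 31 Dec 2013: 37 days → £278,000 × 2.05% × 37/365 = £577.7068
Total = £7,197.9151

£7,197.92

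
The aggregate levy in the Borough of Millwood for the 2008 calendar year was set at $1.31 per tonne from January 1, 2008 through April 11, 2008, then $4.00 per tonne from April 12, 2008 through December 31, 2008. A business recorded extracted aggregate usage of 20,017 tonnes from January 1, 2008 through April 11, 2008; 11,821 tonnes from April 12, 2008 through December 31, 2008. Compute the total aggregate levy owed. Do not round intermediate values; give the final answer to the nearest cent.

$73506.27

January 1 – April 11, 2008: 20,017 tonnes at $1.31/tonne → $26222.27
April 12 – December 31, 2008: 11,821 tonnes at $4.00/tonne → $47284.00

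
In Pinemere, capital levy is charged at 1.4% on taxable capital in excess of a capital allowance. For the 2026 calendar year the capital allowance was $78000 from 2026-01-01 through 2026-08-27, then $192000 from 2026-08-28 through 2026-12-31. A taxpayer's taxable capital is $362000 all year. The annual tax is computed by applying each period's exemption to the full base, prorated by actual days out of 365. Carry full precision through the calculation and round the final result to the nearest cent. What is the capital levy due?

$3425.05

2026-01-01 to 2026-08-27: 239 days, exemption $78000 → ($362000 − $78000) × 1.4% × 239/365 = $2603.4630
2026-08-28 to 2026-12-31: 126 days, exemption $192000 → ($362000 − $192000) × 1.4% × 126/365 = $821.5890
Total = $3425.0521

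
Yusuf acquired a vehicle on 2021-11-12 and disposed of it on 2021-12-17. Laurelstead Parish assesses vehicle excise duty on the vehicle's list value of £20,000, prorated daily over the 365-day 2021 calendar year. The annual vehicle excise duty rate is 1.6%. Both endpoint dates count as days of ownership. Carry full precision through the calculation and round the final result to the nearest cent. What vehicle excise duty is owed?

Days held (2021-11-12 to 2021-12-17): 36 out of 365
Tax = £20,000 × 1.6% × 36/365 = £31.5616

£31.56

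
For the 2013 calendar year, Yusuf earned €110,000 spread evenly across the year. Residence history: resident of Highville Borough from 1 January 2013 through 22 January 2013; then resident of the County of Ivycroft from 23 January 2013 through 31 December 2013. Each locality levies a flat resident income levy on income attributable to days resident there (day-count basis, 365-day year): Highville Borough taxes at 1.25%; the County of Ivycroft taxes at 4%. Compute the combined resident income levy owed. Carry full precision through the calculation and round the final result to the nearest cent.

€4,217.67

Highville Borough, 1 January – 22 January 2013: 22 days → €110,000 × 1.25% × 22/365 = €82.8767
The County of Ivycroft, 23 January – 31 December 2013: 343 days → €110,000 × 4% × 343/365 = €4,134.7945
Total = €4,217.6712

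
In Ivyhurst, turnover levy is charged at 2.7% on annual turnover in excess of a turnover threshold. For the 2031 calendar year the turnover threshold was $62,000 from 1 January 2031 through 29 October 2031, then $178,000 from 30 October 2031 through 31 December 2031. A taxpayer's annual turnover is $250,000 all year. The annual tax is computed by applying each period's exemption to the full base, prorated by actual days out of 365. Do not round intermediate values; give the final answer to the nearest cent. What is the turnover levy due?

$4,535.41

1 January – 29 October 2031: 302 days, exemption $62,000 → ($250,000 − $62,000) × 2.7% × 302/365 = $4,199.8685
30 October – 31 December 2031: 63 days, exemption $178,000 → ($250,000 − $178,000) × 2.7% × 63/365 = $335.5397
Total = $4,535.4082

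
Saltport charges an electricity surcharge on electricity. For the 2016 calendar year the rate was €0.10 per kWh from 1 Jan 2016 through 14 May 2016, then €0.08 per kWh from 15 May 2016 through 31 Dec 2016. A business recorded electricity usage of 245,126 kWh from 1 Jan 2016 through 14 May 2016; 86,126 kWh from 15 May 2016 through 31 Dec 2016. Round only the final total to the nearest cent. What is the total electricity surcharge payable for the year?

1 Jan – 14 May 2016: 245,126 kWh at €0.10/kWh → €24,512.60
15 May – 31 Dec 2016: 86,126 kWh at €0.08/kWh → €6,890.08

€31,402.68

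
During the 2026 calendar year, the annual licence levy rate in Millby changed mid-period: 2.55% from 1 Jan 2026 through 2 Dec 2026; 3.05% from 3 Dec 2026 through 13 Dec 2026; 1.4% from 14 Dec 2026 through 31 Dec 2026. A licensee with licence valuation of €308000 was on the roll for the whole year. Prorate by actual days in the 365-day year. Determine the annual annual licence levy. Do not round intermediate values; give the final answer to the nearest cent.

1 Jan – 2 Dec 2026: 336 days at 2.55% → €308000 × 2.55% × 336/365 = €7229.9836
3 Dec – 13 Dec 2026: 11 days at 3.05% → €308000 × 3.05% × 11/365 = €283.1068
14 Dec – 31 Dec 2026: 18 days at 1.4% → €308000 × 1.4% × 18/365 = €212.6466
Total = €7725.7370

€7725.74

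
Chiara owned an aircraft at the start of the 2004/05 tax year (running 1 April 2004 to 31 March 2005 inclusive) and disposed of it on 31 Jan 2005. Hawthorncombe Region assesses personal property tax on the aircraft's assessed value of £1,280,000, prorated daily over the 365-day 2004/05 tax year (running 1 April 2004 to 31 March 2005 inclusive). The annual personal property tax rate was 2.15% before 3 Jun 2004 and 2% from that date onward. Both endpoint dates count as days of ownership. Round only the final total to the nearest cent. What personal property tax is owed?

£21,793.32

1 Apr – 2 Jun 2004: 63 days at 2.15% → £1,280,000 × 2.15% × 63/365 = £4,750.0274
3 Jun 2004 – 31 Jan 2005: 243 days at 2% → £1,280,000 × 2% × 243/365 = £17,043.2877
Total = £21,793.3151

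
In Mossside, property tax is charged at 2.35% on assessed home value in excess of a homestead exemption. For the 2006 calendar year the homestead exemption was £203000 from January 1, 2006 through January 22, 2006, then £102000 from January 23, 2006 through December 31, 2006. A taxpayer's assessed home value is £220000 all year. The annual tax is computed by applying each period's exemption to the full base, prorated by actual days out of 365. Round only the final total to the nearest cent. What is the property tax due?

January 1 – January 22, 2006: 22 days, exemption £203000 → (£220000 − £203000) × 2.35% × 22/365 = £24.0795
January 23 – December 31, 2006: 343 days, exemption £102000 → (£220000 − £102000) × 2.35% × 343/365 = £2605.8603
Total = £2629.9397

£2629.94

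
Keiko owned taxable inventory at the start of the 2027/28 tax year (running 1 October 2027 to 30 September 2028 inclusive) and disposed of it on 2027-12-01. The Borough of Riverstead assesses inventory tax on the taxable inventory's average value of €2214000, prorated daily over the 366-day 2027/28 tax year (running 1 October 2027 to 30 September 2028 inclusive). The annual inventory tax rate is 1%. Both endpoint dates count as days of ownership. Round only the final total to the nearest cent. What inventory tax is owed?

€3750.49

Days held (2027-10-01 to 2027-12-01): 62 out of 366
Tax = €2214000 × 1% × 62/366 = €3750.4918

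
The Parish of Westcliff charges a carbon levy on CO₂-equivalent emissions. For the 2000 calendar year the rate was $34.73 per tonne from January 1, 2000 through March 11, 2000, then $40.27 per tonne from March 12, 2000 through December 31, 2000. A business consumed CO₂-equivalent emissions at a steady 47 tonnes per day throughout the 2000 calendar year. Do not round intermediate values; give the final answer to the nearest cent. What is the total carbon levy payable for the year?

$674,237.56

January 1 – March 11, 2000: 71 days × 47 tonnes/day = 3,337 tonnes at $34.73/tonne → $115,894.01
March 12 – December 31, 2000: 295 days × 47 tonnes/day = 13,865 tonnes at $40.27/tonne → $558,343.55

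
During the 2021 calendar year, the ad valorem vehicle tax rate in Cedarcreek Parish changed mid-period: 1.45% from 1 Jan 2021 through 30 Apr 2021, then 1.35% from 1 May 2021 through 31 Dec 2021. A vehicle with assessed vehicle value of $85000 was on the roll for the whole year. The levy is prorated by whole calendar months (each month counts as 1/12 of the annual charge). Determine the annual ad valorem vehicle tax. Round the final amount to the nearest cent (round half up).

1 Jan – 30 Apr 2021: 4 months at 1.45% → $85000 × 1.45% × 4/12 = $410.8333
1 May – 31 Dec 2021: 8 months at 1.35% → $85000 × 1.35% × 8/12 = $765.0000
Total = $1175.8333

$1175.83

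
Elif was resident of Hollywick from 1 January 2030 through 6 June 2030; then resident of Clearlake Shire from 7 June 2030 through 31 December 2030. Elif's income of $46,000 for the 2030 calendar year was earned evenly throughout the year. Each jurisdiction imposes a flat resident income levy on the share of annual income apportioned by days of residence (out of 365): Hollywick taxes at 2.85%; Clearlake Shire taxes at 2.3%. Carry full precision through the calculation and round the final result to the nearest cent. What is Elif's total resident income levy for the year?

Hollywick, 1 January – 6 June 2030: 157 days → $46,000 × 2.85% × 157/365 = $563.9096
Clearlake Shire, 7 June – 31 December 2030: 208 days → $46,000 × 2.3% × 208/365 = $602.9151
Total = $1,166.8247

$1,166.82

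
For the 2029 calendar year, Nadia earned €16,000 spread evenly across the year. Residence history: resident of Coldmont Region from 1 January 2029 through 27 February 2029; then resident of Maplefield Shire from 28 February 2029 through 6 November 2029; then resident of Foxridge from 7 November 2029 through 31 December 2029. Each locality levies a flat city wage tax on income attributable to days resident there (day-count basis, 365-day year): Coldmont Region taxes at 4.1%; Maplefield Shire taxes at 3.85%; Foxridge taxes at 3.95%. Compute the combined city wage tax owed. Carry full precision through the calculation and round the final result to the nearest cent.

€624.77

Coldmont Region, 1 January – 27 February 2029: 58 days → €16,000 × 4.1% × 58/365 = €104.2411
Maplefield Shire, 28 February – 6 November 2029: 252 days → €16,000 × 3.85% × 252/365 = €425.2932
Foxridge, 7 November – 31 December 2029: 55 days → €16,000 × 3.95% × 55/365 = €95.2329
Total = €624.7671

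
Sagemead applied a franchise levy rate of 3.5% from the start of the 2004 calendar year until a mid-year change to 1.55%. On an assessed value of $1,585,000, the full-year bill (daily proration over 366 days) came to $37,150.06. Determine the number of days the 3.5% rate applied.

149 days

Let d = days at the first rate; then 366 − d days at the second rate.
$1,585,000 × [3.5%·d + 1.55%·(366−d)] / 366 = $37,150.06
Solving gives d = 149, so the new rate took effect on 29 May 2004.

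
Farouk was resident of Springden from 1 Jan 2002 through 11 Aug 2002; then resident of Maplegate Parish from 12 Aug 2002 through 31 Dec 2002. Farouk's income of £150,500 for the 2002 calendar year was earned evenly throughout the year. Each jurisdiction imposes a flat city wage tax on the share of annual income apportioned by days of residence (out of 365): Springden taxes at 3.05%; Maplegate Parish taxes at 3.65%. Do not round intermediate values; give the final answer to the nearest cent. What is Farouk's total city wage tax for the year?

£4,941.55

Springden, 1 Jan – 11 Aug 2002: 223 days → £150,500 × 3.05% × 223/365 = £2,804.4541
Maplegate Parish, 12 Aug – 31 Dec 2002: 142 days → £150,500 × 3.65% × 142/365 = £2,137.1000
Total = £4,941.5541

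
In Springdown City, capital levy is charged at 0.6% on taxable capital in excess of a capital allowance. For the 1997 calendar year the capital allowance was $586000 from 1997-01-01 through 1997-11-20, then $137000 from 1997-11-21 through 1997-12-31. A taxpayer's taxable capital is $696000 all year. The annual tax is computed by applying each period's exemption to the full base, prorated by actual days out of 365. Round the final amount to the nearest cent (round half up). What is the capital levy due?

1997-01-01 to 1997-11-20: 324 days, exemption $586000 → ($696000 − $586000) × 0.6% × 324/365 = $585.8630
1997-11-21 to 1997-12-31: 41 days, exemption $137000 → ($696000 − $137000) × 0.6% × 41/365 = $376.7507
Total = $962.6137

$962.61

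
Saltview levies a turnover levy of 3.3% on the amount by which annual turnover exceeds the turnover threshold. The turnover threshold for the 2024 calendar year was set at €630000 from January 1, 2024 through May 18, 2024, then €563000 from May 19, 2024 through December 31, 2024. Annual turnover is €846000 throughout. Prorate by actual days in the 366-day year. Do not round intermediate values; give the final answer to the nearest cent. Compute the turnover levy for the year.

€8499.30

January 1 – May 18, 2024: 139 days, exemption €630000 → (€846000 − €630000) × 3.3% × 139/366 = €2707.0820
May 19 – December 31, 2024: 227 days, exemption €563000 → (€846000 − €563000) × 3.3% × 227/366 = €5792.2213
Total = €8499.3033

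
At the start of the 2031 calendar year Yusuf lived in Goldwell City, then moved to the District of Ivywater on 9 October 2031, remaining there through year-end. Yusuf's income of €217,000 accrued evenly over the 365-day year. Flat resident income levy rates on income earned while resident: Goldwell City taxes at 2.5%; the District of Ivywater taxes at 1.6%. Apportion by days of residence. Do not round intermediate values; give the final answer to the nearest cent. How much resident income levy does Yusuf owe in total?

Goldwell City, 1 January – 8 October 2031: 281 days → €217,000 × 2.5% × 281/365 = €4,176.5068
The District of Ivywater, 9 October – 31 December 2031: 84 days → €217,000 × 1.6% × 84/365 = €799.0356
Total = €4,975.5425

€4,975.54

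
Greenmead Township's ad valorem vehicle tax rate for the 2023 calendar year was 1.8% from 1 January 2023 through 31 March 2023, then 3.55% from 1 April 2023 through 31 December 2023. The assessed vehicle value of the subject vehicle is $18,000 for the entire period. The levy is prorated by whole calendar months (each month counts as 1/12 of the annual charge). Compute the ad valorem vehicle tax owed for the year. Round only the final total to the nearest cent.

$560.25

1 January – 31 March 2023: 3 months at 1.8% → $18,000 × 1.8% × 3/12 = $81.0000
1 April – 31 December 2023: 9 months at 3.55% → $18,000 × 3.55% × 9/12 = $479.2500
Total = $560.2500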